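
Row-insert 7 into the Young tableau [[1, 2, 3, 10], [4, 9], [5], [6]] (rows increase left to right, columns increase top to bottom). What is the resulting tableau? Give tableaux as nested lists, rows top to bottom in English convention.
In row 1, 7 replaces 10 (the leftmost entry greater than 7); 10 is bumped to row 2. 10 is appended to row 2. The new tableau is [[1, 2, 3, 7], [4, 9, 10], [5], [6]].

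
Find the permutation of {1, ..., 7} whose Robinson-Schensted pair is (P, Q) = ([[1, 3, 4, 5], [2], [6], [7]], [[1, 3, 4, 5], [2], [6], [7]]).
Reverse the RSK construction: for i from n down to 1, find the cell of Q containing i, remove the entry at that cell from P, and reverse-bump it up through P; the value ejected from row 1 is w(i).

Step i=7: Q has 7 at row 4, column 1; remove 7 from row 4 of P and reverse-bump: 7 enters row 3 and ejects 6; 6 enters row 2 and ejects 2; 2 enters row 1 and ejects 1. So w(7) = 1. P is now [[2, 3, 4, 5], [6], [7]].
Step i=6: Q has 6 at row 3, column 1; remove 7 from row 3 of P and reverse-bump: 7 enters row 2 and ejects 6; 6 enters row 1 and ejects 5. So w(6) = 5. P is now [[2, 3, 4, 6], [7]].
Step i=5: Q has 5 at row 1, column 4; remove that cell from P, ejecting 6. So w(5) = 6. P is now [[2, 3, 4], [7]].
Step i=4: Q has 4 at row 1, column 3; remove that cell from P, ejecting 4. So w(4) = 4. P is now [[2, 3], [7]].
Step i=3: Q has 3 at row 1, column 2; remove that cell from P, ejecting 3. So w(3) = 3. P is now [[2], [7]].
Step i=2: Q has 2 at row 2, column 1; remove 7 from row 2 of P and reverse-bump: 7 enters row 1 and ejects 2. So w(2) = 2. P is now [[7]].
Step i=1: Q has 1 at row 1, column 1; remove that cell from P, ejecting 7. So w(1) = 7. P is now [].

So w = 7 2 3 4 6 5 1.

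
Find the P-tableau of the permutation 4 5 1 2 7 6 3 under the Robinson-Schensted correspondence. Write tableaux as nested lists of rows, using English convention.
P = [[1, 2, 3], [4, 5, 6], [7]]

Insert 4: appended to row 1. P = [[4]].
Insert 5: appended to row 1. P = [[4, 5]].
Insert 1: 1 bumps 4 from row 1; 4 starts row 2. P = [[1, 5], [4]].
Insert 2: 2 bumps 5 from row 1; 5 appends to row 2. P = [[1, 2], [4, 5]].
Insert 7: appended to row 1. P = [[1, 2, 7], [4, 5]].
Insert 6: 6 bumps 7 from row 1; 7 appends to row 2. P = [[1, 2, 6], [4, 5, 7]].
Insert 3: 3 bumps 6 from row 1; 6 bumps 7 from row 2; 7 starts row 3. P = [[1, 2, 3], [4, 5, 6], [7]].

So P = [[1, 2, 3], [4, 5, 6], [7]].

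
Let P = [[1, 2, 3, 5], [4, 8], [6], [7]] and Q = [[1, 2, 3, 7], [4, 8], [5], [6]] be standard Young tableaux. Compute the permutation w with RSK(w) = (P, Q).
Reverse RSK: for i = n, n-1, ..., 1, locate i in Q, remove the corresponding corner cell from P, and reverse-bump its entry up through P; the value ejected from row 1 is w(i).

So w = 1 2 7 6 4 3 8 5.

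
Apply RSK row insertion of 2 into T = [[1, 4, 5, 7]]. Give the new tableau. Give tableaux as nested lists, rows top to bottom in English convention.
[[1, 2, 5, 7], [4]]

In row 1, 2 replaces 4 (the leftmost entry greater than 2); 4 is bumped to row 2. 4 starts a new row 2. The new tableau is [[1, 2, 5, 7], [4]].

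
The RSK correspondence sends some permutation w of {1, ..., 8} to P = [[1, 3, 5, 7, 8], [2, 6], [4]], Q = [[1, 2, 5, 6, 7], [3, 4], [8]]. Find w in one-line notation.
4 6 2 3 5 7 8 1

Reverse the RSK construction: for i from n down to 1, find the cell of Q containing i, remove the entry at that cell from P, and reverse-bump it up through P; the value ejected from row 1 is w(i).

Step i=8: Q has 8 at row 3, column 1; remove 4 from row 3 of P and reverse-bump: 4 enters row 2 and ejects 2; 2 enters row 1 and ejects 1. So w(8) = 1. P is now [[2, 3, 5, 7, 8], [4, 6]].
Step i=7: Q has 7 at row 1, column 5; remove that cell from P, ejecting 8. So w(7) = 8. P is now [[2, 3, 5, 7], [4, 6]].
Step i=6: Q has 6 at row 1, column 4; remove that cell from P, ejecting 7. So w(6) = 7. P is now [[2, 3, 5], [4, 6]].
Step i=5: Q has 5 at row 1, column 3; remove that cell from P, ejecting 5. So w(5) = 5. P is now [[2, 3], [4, 6]].
Step i=4: Q has 4 at row 2, column 2; remove 6 from row 2 of P and reverse-bump: 6 enters row 1 and ejects 3. So w(4) = 3. P is now [[2, 6], [4]].
Step i=3: Q has 3 at row 2, column 1; remove 4 from row 2 of P and reverse-bump: 4 enters row 1 and ejects 2. So w(3) = 2. P is now [[4, 6]].
Step i=2: Q has 2 at row 1, column 2; remove that cell from P, ejecting 6. So w(2) = 6. P is now [[4]].
Step i=1: Q has 1 at row 1, column 1; remove that cell from P, ejecting 4. So w(1) = 4. P is now [].

So w = 4 6 2 3 5 7 8 1.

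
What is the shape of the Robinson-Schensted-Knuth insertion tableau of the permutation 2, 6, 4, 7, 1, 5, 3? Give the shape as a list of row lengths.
Row-insert each entry into an empty tableau.

After inserting 2: P = [[2]].
After inserting 6: P = [[2, 6]].
After inserting 4: P = [[2, 4], [6]].
After inserting 7: P = [[2, 4, 7], [6]].
After inserting 1: P = [[1, 4, 7], [2], [6]].
After inserting 5: P = [[1, 4, 5], [2, 7], [6]].
After inserting 3: P = [[1, 3, 5], [2, 4], [6, 7]].

The final insertion tableau P = [[1, 3, 5], [2, 4], [6, 7]] has shape [3, 2, 2].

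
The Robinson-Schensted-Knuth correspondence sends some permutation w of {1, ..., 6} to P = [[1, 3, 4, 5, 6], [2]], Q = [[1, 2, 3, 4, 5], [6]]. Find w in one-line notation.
Reverse the RSK construction: for i from n down to 1, find the cell of Q containing i, remove the entry at that cell from P, and reverse-bump it up through P; the value ejected from row 1 is w(i).

Step i=6: Q has 6 at row 2, column 1; remove 2 from row 2 of P and reverse-bump: 2 enters row 1 and ejects 1. So w(6) = 1. P is now [[2, 3, 4, 5, 6]].
Step i=5: Q has 5 at row 1, column 5; remove that cell from P, ejecting 6. So w(5) = 6. P is now [[2, 3, 4, 5]].
Step i=4: Q has 4 at row 1, column 4; remove that cell from P, ejecting 5. So w(4) = 5. P is now [[2, 3, 4]].
Step i=3: Q has 3 at row 1, column 3; remove that cell from P, ejecting 4. So w(3) = 4. P is now [[2, 3]].
Step i=2: Q has 2 at row 1, column 2; remove that cell from P, ejecting 3. So w(2) = 3. P is now [[2]].
Step i=1: Q has 1 at row 1, column 1; remove that cell from P, ejecting 2. So w(1) = 2. P is now [].

So w = 2 3 4 5 6 1.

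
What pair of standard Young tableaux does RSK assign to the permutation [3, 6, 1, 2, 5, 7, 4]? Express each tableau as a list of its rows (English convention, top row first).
Insert each entry of the permutation into P by Schensted row insertion, recording in Q the position of each new cell.

Insert 3: appended to row 1. P = [[3]].
Insert 6: appended to row 1. P = [[3, 6]].
Insert 1: 1 bumps 3 from row 1; 3 starts row 2. P = [[1, 6], [3]].
Insert 2: 2 bumps 6 from row 1; 6 appends to row 2. P = [[1, 2], [3, 6]].
Insert 5: appended to row 1. P = [[1, 2, 5], [3, 6]].
Insert 7: appended to row 1. P = [[1, 2, 5, 7], [3, 6]].
Insert 4: 4 bumps 5 from row 1; 5 bumps 6 from row 2; 6 starts row 3. P = [[1, 2, 4, 7], [3, 5], [6]].

So P = [[1, 2, 4, 7], [3, 5], [6]], Q = [[1, 2, 5, 6], [3, 4], [7]].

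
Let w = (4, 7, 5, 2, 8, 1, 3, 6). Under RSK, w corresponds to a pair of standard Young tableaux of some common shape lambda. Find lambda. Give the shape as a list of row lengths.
[3, 3, 1, 1]

RSK row insertion gives P = [[1, 3, 6], [2, 5, 8], [4], [7]], which has shape [3, 3, 1, 1].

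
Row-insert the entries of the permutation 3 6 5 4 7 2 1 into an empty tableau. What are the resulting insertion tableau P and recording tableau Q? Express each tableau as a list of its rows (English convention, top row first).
Insert each entry of the permutation into P by Schensted row insertion, recording in Q the position of each new cell.

Insert 3: appended to row 1. P = [[3]].
Insert 6: appended to row 1. P = [[3, 6]].
Insert 5: 5 bumps 6 from row 1; 6 starts row 2. P = [[3, 5], [6]].
Insert 4: 4 bumps 5 from row 1; 5 bumps 6 from row 2; 6 starts row 3. P = [[3, 4], [5], [6]].
Insert 7: appended to row 1. P = [[3, 4, 7], [5], [6]].
Insert 2: 2 bumps 3 from row 1; 3 bumps 5 from row 2; 5 bumps 6 from row 3; 6 starts row 4. P = [[2, 4, 7], [3], [5], [6]].
Insert 1: 1 bumps 2 from row 1; 2 bumps 3 from row 2; 3 bumps 5 from row 3; 5 bumps 6 from row 4; 6 starts row 5. P = [[1, 4, 7], [2], [3], [5], [6]].

So P = [[1, 4, 7], [2], [3], [5], [6]], Q = [[1, 2, 5], [3], [4], [6], [7]].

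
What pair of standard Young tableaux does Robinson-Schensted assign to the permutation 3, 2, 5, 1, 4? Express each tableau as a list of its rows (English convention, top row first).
P = [[1, 4], [2, 5], [3]], Q = [[1, 3], [2, 5], [4]]

Insert each entry of the permutation into P by Schensted row insertion, recording in Q the position of each new cell.

Insert 3: appended to row 1. P = [[3]].
Insert 2: 2 bumps 3 from row 1; 3 starts row 2. P = [[2], [3]].
Insert 5: appended to row 1. P = [[2, 5], [3]].
Insert 1: 1 bumps 2 from row 1; 2 bumps 3 from row 2; 3 starts row 3. P = [[1, 5], [2], [3]].
Insert 4: 4 bumps 5 from row 1; 5 appends to row 2. P = [[1, 4], [2, 5], [3]].

So P = [[1, 4], [2, 5], [3]], Q = [[1, 3], [2, 5], [4]].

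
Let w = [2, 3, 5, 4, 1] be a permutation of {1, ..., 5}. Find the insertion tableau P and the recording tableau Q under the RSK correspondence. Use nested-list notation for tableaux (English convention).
P = [[1, 3, 4], [2], [5]], Q = [[1, 2, 3], [4], [5]]

Insert each entry of the permutation into P by Schensted row insertion, recording in Q the position of each new cell.

After inserting 2: P = [[2]].
After inserting 3: P = [[2, 3]].
After inserting 5: P = [[2, 3, 5]].
After inserting 4: P = [[2, 3, 4], [5]].
After inserting 1: P = [[1, 3, 4], [2], [5]].

So P = [[1, 3, 4], [2], [5]], Q = [[1, 2, 3], [4], [5]].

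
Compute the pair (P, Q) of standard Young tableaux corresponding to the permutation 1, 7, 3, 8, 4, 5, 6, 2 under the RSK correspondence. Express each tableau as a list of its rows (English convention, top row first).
Insert each entry of the permutation into P by Schensted row insertion, recording in Q the position of each new cell.

After inserting 1: P = [[1]].
After inserting 7: P = [[1, 7]].
After inserting 3: P = [[1, 3], [7]].
After inserting 8: P = [[1, 3, 8], [7]].
After inserting 4: P = [[1, 3, 4], [7, 8]].
After inserting 5: P = [[1, 3, 4, 5], [7, 8]].
After inserting 6: P = [[1, 3, 4, 5, 6], [7, 8]].
After inserting 2: P = [[1, 2, 4, 5, 6], [3, 8], [7]].

So P = [[1, 2, 4, 5, 6], [3, 8], [7]], Q = [[1, 2, 4, 6, 7], [3, 5], [8]].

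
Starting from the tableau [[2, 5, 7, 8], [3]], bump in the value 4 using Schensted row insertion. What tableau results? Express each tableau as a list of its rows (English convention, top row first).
[[2, 4, 7, 8], [3, 5]]

In row 1, 4 replaces 5 (the leftmost entry greater than 4); 5 is bumped to row 2. 5 is appended to row 2. The new tableau is [[2, 4, 7, 8], [3, 5]].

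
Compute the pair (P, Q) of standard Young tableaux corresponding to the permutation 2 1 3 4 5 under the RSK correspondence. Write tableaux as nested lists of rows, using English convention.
Insert each entry of the permutation into P by Schensted row insertion, recording in Q the position of each new cell.

Insert 2: appended to row 1. P = [[2]].
Insert 1: 1 bumps 2 from row 1; 2 starts row 2. P = [[1], [2]].
Insert 3: appended to row 1. P = [[1, 3], [2]].
Insert 4: appended to row 1. P = [[1, 3, 4], [2]].
Insert 5: appended to row 1. P = [[1, 3, 4, 5], [2]].

So P = [[1, 3, 4, 5], [2]], Q = [[1, 3, 4, 5], [2]].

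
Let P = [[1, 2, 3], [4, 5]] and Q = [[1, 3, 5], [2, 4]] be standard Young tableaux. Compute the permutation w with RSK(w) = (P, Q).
Reverse the RSK construction: for i from n down to 1, find the cell of Q containing i, remove the entry at that cell from P, and reverse-bump it up through P; the value ejected from row 1 is w(i).

Step i=5: Q has 5 at row 1, column 3; remove that cell from P, ejecting 3. So w(5) = 3. P is now [[1, 2], [4, 5]].
Step i=4: Q has 4 at row 2, column 2; remove 5 from row 2 of P and reverse-bump: 5 enters row 1 and ejects 2. So w(4) = 2. P is now [[1, 5], [4]].
Step i=3: Q has 3 at row 1, column 2; remove that cell from P, ejecting 5. So w(3) = 5. P is now [[1], [4]].
Step i=2: Q has 2 at row 2, column 1; remove 4 from row 2 of P and reverse-bump: 4 enters row 1 and ejects 1. So w(2) = 1. P is now [[4]].
Step i=1: Q has 1 at row 1, column 1; remove that cell from P, ejecting 4. So w(1) = 4. P is now [].

So w = 4 1 5 2 3.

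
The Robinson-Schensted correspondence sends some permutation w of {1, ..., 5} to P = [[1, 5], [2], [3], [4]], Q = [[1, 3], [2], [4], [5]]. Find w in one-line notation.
4 3 5 2 1

Reverse the RSK construction: for i from n down to 1, find the cell of Q containing i, remove the entry at that cell from P, and reverse-bump it up through P; the value ejected from row 1 is w(i).

Step i=5: Q has 5 at row 4, column 1; remove 4 from row 4 of P and reverse-bump: 4 enters row 3 and ejects 3; 3 enters row 2 and ejects 2; 2 enters row 1 and ejects 1. So w(5) = 1. P is now [[2, 5], [3], [4]].
Step i=4: Q has 4 at row 3, column 1; remove 4 from row 3 of P and reverse-bump: 4 enters row 2 and ejects 3; 3 enters row 1 and ejects 2. So w(4) = 2. P is now [[3, 5], [4]].
Step i=3: Q has 3 at row 1, column 2; remove that cell from P, ejecting 5. So w(3) = 5. P is now [[3], [4]].
Step i=2: Q has 2 at row 2, column 1; remove 4 from row 2 of P and reverse-bump: 4 enters row 1 and ejects 3. So w(2) = 3. P is now [[4]].
Step i=1: Q has 1 at row 1, column 1; remove that cell from P, ejecting 4. So w(1) = 4. P is now [].

So w = 4 3 5 2 1.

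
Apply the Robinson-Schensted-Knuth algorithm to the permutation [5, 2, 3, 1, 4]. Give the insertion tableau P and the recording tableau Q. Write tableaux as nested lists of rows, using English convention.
P = [[1, 3, 4], [2], [5]], Q = [[1, 3, 5], [2], [4]]

Insert each entry of the permutation into P by Schensted row insertion, recording in Q the position of each new cell.

Insert 5: appended to row 1. P = [[5]].
Insert 2: 2 bumps 5 from row 1; 5 starts row 2. P = [[2], [5]].
Insert 3: appended to row 1. P = [[2, 3], [5]].
Insert 1: 1 bumps 2 from row 1; 2 bumps 5 from row 2; 5 starts row 3. P = [[1, 3], [2], [5]].
Insert 4: appended to row 1. P = [[1, 3, 4], [2], [5]].

So P = [[1, 3, 4], [2], [5]], Q = [[1, 3, 5], [2], [4]].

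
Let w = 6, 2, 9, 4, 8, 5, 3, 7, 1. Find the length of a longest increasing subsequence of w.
4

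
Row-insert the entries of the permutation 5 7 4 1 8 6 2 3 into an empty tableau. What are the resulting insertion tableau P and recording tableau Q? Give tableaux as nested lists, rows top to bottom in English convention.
P = [[1, 2, 3], [4, 6, 8], [5, 7]], Q = [[1, 2, 5], [3, 6, 8], [4, 7]]

Insert each entry of the permutation into P by Schensted row insertion, recording in Q the position of each new cell.

Insert 5: appended to row 1. P = [[5]].
Insert 7: appended to row 1. P = [[5, 7]].
Insert 4: 4 bumps 5 from row 1; 5 starts row 2. P = [[4, 7], [5]].
Insert 1: 1 bumps 4 from row 1; 4 bumps 5 from row 2; 5 starts row 3. P = [[1, 7], [4], [5]].
Insert 8: appended to row 1. P = [[1, 7, 8], [4], [5]].
Insert 6: 6 bumps 7 from row 1; 7 appends to row 2. P = [[1, 6, 8], [4, 7], [5]].
Insert 2: 2 bumps 6 from row 1; 6 bumps 7 from row 2; 7 appends to row 3. P = [[1, 2, 8], [4, 6], [5, 7]].
Insert 3: 3 bumps 8 from row 1; 8 appends to row 2. P = [[1, 2, 3], [4, 6, 8], [5, 7]].

So P = [[1, 2, 3], [4, 6, 8], [5, 7]], Q = [[1, 2, 5], [3, 6, 8], [4, 7]].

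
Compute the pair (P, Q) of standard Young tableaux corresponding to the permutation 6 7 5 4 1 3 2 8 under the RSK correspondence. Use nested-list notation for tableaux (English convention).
P = [[1, 2, 8], [3, 7], [4], [5], [6]], Q = [[1, 2, 8], [3, 6], [4], [5], [7]]

Insert each entry of the permutation into P by Schensted row insertion, recording in Q the position of each new cell.

Insert 6: appended to row 1. P = [[6]], Q = [[1]].
Insert 7: appended to row 1. P = [[6, 7]], Q = [[1, 2]].
Insert 5: 5 bumps 6 from row 1; 6 starts row 2. P = [[5, 7], [6]], Q = [[1, 2], [3]].
Insert 4: 4 bumps 5 from row 1; 5 bumps 6 from row 2; 6 starts row 3. P = [[4, 7], [5], [6]], Q = [[1, 2], [3], [4]].
Insert 1: 1 bumps 4 from row 1; 4 bumps 5 from row 2; 5 bumps 6 from row 3; 6 starts row 4. P = [[1, 7], [4], [5], [6]], Q = [[1, 2], [3], [4], [5]].
Insert 3: 3 bumps 7 from row 1; 7 appends to row 2. P = [[1, 3], [4, 7], [5], [6]], Q = [[1, 2], [3, 6], [4], [5]].
Insert 2: 2 bumps 3 from row 1; 3 bumps 4 from row 2; 4 bumps 5 from row 3; 5 bumps 6 from row 4; 6 starts row 5. P = [[1, 2], [3, 7], [4], [5], [6]], Q = [[1, 2], [3, 6], [4], [5], [7]].
Insert 8: appended to row 1. P = [[1, 2, 8], [3, 7], [4], [5], [6]], Q = [[1, 2, 8], [3, 6], [4], [5], [7]].

So P = [[1, 2, 8], [3, 7], [4], [5], [6]], Q = [[1, 2, 8], [3, 6], [4], [5], [7]].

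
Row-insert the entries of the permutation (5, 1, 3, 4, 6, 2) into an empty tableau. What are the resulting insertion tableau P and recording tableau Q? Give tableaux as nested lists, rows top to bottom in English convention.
Insert each entry of the permutation into P by Schensted row insertion, recording in Q the position of each new cell.

Insert 5: appended to row 1. P = [[5]].
Insert 1: 1 bumps 5 from row 1; 5 starts row 2. P = [[1], [5]].
Insert 3: appended to row 1. P = [[1, 3], [5]].
Insert 4: appended to row 1. P = [[1, 3, 4], [5]].
Insert 6: appended to row 1. P = [[1, 3, 4, 6], [5]].
Insert 2: 2 bumps 3 from row 1; 3 bumps 5 from row 2; 5 starts row 3. P = [[1, 2, 4, 6], [3], [5]].

So P = [[1, 2, 4, 6], [3], [5]], Q = [[1, 3, 4, 5], [2], [6]].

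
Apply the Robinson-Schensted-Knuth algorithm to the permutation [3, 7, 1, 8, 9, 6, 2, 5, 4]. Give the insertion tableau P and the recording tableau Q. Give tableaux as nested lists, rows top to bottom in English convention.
Insert each entry of the permutation into P by Schensted row insertion, recording in Q the position of each new cell.

After inserting 3: P = [[3]].
After inserting 7: P = [[3, 7]].
After inserting 1: P = [[1, 7], [3]].
After inserting 8: P = [[1, 7, 8], [3]].
After inserting 9: P = [[1, 7, 8, 9], [3]].
After inserting 6: P = [[1, 6, 8, 9], [3, 7]].
After inserting 2: P = [[1, 2, 8, 9], [3, 6], [7]].
After inserting 5: P = [[1, 2, 5, 9], [3, 6, 8], [7]].
After inserting 4: P = [[1, 2, 4, 9], [3, 5, 8], [6], [7]].

So P = [[1, 2, 4, 9], [3, 5, 8], [6], [7]], Q = [[1, 2, 4, 5], [3, 6, 8], [7], [9]].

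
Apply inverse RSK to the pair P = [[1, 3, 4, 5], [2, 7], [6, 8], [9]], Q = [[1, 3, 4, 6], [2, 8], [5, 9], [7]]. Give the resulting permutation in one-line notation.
Reverse the RSK construction: for i from n down to 1, find the cell of Q containing i, remove the entry at that cell from P, and reverse-bump it up through P; the value ejected from row 1 is w(i).

Step i=9: Q has 9 at row 3, column 2; remove 8 from row 3 of P and reverse-bump: 8 enters row 2 and ejects 7; 7 enters row 1 and ejects 5. So w(9) = 5. P is now [[1, 3, 4, 7], [2, 8], [6], [9]].
Step i=8: Q has 8 at row 2, column 2; remove 8 from row 2 of P and reverse-bump: 8 enters row 1 and ejects 7. So w(8) = 7. P is now [[1, 3, 4, 8], [2], [6], [9]].
Step i=7: Q has 7 at row 4, column 1; remove 9 from row 4 of P and reverse-bump: 9 enters row 3 and ejects 6; 6 enters row 2 and ejects 2; 2 enters row 1 and ejects 1. So w(7) = 1. P is now [[2, 3, 4, 8], [6], [9]].
Step i=6: Q has 6 at row 1, column 4; remove that cell from P, ejecting 8. So w(6) = 8. P is now [[2, 3, 4], [6], [9]].
Step i=5: Q has 5 at row 3, column 1; remove 9 from row 3 of P and reverse-bump: 9 enters row 2 and ejects 6; 6 enters row 1 and ejects 4. So w(5) = 4. P is now [[2, 3, 6], [9]].
Step i=4: Q has 4 at row 1, column 3; remove that cell from P, ejecting 6. So w(4) = 6. P is now [[2, 3], [9]].
Step i=3: Q has 3 at row 1, column 2; remove that cell from P, ejecting 3. So w(3) = 3. P is now [[2], [9]].
Step i=2: Q has 2 at row 2, column 1; remove 9 from row 2 of P and reverse-bump: 9 enters row 1 and ejects 2. So w(2) = 2. P is now [[9]].
Step i=1: Q has 1 at row 1, column 1; remove that cell from P, ejecting 9. So w(1) = 9. P is now [].

So w = 9 2 3 6 4 8 1 7 5.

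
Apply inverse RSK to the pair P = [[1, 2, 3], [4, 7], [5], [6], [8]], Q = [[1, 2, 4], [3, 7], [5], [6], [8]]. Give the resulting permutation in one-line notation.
1 8 6 7 5 2 4 3

Reverse the RSK construction: for i from n down to 1, find the cell of Q containing i, remove the entry at that cell from P, and reverse-bump it up through P; the value ejected from row 1 is w(i).

Step i=8: Q has 8 at row 5, column 1; remove 8 from row 5 of P and reverse-bump: 8 enters row 4 and ejects 6; 6 enters row 3 and ejects 5; 5 enters row 2 and ejects 4; 4 enters row 1 and ejects 3. So w(8) = 3. P is now [[1, 2, 4], [5, 7], [6], [8]].
Step i=7: Q has 7 at row 2, column 2; remove 7 from row 2 of P and reverse-bump: 7 enters row 1 and ejects 4. So w(7) = 4. P is now [[1, 2, 7], [5], [6], [8]].
Step i=6: Q has 6 at row 4, column 1; remove 8 from row 4 of P and reverse-bump: 8 enters row 3 and ejects 6; 6 enters row 2 and ejects 5; 5 enters row 1 and ejects 2. So w(6) = 2. P is now [[1, 5, 7], [6], [8]].
Step i=5: Q has 5 at row 3, column 1; remove 8 from row 3 of P and reverse-bump: 8 enters row 2 and ejects 6; 6 enters row 1 and ejects 5. So w(5) = 5. P is now [[1, 6, 7], [8]].
Step i=4: Q has 4 at row 1, column 3; remove that cell from P, ejecting 7. So w(4) = 7. P is now [[1, 6], [8]].
Step i=3: Q has 3 at row 2, column 1; remove 8 from row 2 of P and reverse-bump: 8 enters row 1 and ejects 6. So w(3) = 6. P is now [[1, 8]].
Step i=2: Q has 2 at row 1, column 2; remove that cell from P, ejecting 8. So w(2) = 8. P is now [[1]].
Step i=1: Q has 1 at row 1, column 1; remove that cell from P, ejecting 1. So w(1) = 1. P is now [].

So w = 1 8 6 7 5 2 4 3.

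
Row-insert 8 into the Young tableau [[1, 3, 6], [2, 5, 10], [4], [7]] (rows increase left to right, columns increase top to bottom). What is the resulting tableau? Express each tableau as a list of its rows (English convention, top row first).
8 is larger than every entry of row 1, so it is appended to row 1. The new tableau is [[1, 3, 6, 8], [2, 5, 10], [4], [7]].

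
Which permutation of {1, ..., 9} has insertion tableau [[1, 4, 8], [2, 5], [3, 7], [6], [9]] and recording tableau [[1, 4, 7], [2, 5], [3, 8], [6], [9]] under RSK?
9 6 3 7 5 2 8 4 1

Reverse RSK: for i = n, n-1, ..., 1, locate i in Q, remove the corresponding corner cell from P, and reverse-bump its entry up through P; the value ejected from row 1 is w(i).

So w = 9 6 3 7 5 2 8 4 1.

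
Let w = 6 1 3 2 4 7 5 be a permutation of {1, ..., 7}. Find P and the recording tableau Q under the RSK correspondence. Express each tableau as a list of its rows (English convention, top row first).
Insert each entry of the permutation into P by Schensted row insertion, recording in Q the position of each new cell.

Insert 6: appended to row 1. P = [[6]].
Insert 1: 1 bumps 6 from row 1; 6 starts row 2. P = [[1], [6]].
Insert 3: appended to row 1. P = [[1, 3], [6]].
Insert 2: 2 bumps 3 from row 1; 3 bumps 6 from row 2; 6 starts row 3. P = [[1, 2], [3], [6]].
Insert 4: appended to row 1. P = [[1, 2, 4], [3], [6]].
Insert 7: appended to row 1. P = [[1, 2, 4, 7], [3], [6]].
Insert 5: 5 bumps 7 from row 1; 7 appends to row 2. P = [[1, 2, 4, 5], [3, 7], [6]].

So P = [[1, 2, 4, 5], [3, 7], [6]], Q = [[1, 3, 5, 6], [2, 7], [4]].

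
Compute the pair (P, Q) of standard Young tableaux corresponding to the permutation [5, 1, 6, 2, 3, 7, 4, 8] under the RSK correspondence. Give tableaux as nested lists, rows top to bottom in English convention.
P = [[1, 2, 3, 4, 8], [5, 6, 7]], Q = [[1, 3, 5, 6, 8], [2, 4, 7]]

Insert each entry of the permutation into P by Schensted row insertion, recording in Q the position of each new cell.

Insert 5: appended to row 1. P = [[5]].
Insert 1: 1 bumps 5 from row 1; 5 starts row 2. P = [[1], [5]].
Insert 6: appended to row 1. P = [[1, 6], [5]].
Insert 2: 2 bumps 6 from row 1; 6 appends to row 2. P = [[1, 2], [5, 6]].
Insert 3: appended to row 1. P = [[1, 2, 3], [5, 6]].
Insert 7: appended to row 1. P = [[1, 2, 3, 7], [5, 6]].
Insert 4: 4 bumps 7 from row 1; 7 appends to row 2. P = [[1, 2, 3, 4], [5, 6, 7]].
Insert 8: appended to row 1. P = [[1, 2, 3, 4, 8], [5, 6, 7]].

So P = [[1, 2, 3, 4, 8], [5, 6, 7]], Q = [[1, 3, 5, 6, 8], [2, 4, 7]].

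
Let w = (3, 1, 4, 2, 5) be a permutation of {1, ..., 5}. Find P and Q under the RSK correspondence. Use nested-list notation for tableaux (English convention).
P = [[1, 2, 5], [3, 4]], Q = [[1, 3, 5], [2, 4]]

Insert each entry of the permutation into P by Schensted row insertion, recording in Q the position of each new cell.

Insert 3: appended to row 1. P = [[3]].
Insert 1: 1 bumps 3 from row 1; 3 starts row 2. P = [[1], [3]].
Insert 4: appended to row 1. P = [[1, 4], [3]].
Insert 2: 2 bumps 4 from row 1; 4 appends to row 2. P = [[1, 2], [3, 4]].
Insert 5: appended to row 1. P = [[1, 2, 5], [3, 4]].

So P = [[1, 2, 5], [3, 4]], Q = [[1, 3, 5], [2, 4]].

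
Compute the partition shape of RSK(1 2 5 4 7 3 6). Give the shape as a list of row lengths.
RSK row insertion gives P = [[1, 2, 3, 6], [4, 7], [5]], which has shape [4, 2, 1].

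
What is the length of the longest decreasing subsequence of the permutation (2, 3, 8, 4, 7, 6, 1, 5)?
4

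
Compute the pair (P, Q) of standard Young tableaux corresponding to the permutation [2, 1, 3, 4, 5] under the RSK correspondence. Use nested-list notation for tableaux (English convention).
P = [[1, 3, 4, 5], [2]], Q = [[1, 3, 4, 5], [2]]

Insert each entry of the permutation into P by Schensted row insertion, recording in Q the position of each new cell.

Insert 2: appended to row 1. P = [[2]], Q = [[1]].
Insert 1: 1 bumps 2 from row 1; 2 starts row 2. P = [[1], [2]], Q = [[1], [2]].
Insert 3: appended to row 1. P = [[1, 3], [2]], Q = [[1, 3], [2]].
Insert 4: appended to row 1. P = [[1, 3, 4], [2]], Q = [[1, 3, 4], [2]].
Insert 5: appended to row 1. P = [[1, 3, 4, 5], [2]], Q = [[1, 3, 4, 5], [2]].

So P = [[1, 3, 4, 5], [2]], Q = [[1, 3, 4, 5], [2]].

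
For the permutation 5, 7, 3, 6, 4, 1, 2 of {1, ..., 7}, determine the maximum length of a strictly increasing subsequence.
2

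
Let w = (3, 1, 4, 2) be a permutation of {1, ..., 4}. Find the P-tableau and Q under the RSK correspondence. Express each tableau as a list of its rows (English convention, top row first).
Insert each entry of the permutation into P by Schensted row insertion, recording in Q the position of each new cell.

Insert 3: appended to row 1. P = [[3]].
Insert 1: 1 bumps 3 from row 1; 3 starts row 2. P = [[1], [3]].
Insert 4: appended to row 1. P = [[1, 4], [3]].
Insert 2: 2 bumps 4 from row 1; 4 appends to row 2. P = [[1, 2], [3, 4]].

So P = [[1, 2], [3, 4]], Q = [[1, 3], [2, 4]].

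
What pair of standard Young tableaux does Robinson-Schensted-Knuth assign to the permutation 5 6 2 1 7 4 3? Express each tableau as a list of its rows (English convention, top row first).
Insert each entry of the permutation into P by Schensted row insertion, recording in Q the position of each new cell.

Insert 5: appended to row 1. P = [[5]], Q = [[1]].
Insert 6: appended to row 1. P = [[5, 6]], Q = [[1, 2]].
Insert 2: 2 bumps 5 from row 1; 5 starts row 2. P = [[2, 6], [5]], Q = [[1, 2], [3]].
Insert 1: 1 bumps 2 from row 1; 2 bumps 5 from row 2; 5 starts row 3. P = [[1, 6], [2], [5]], Q = [[1, 2], [3], [4]].
Insert 7: appended to row 1. P = [[1, 6, 7], [2], [5]], Q = [[1, 2, 5], [3], [4]].
Insert 4: 4 bumps 6 from row 1; 6 appends to row 2. P = [[1, 4, 7], [2, 6], [5]], Q = [[1, 2, 5], [3, 6], [4]].
Insert 3: 3 bumps 4 from row 1; 4 bumps 6 from row 2; 6 appends to row 3. P = [[1, 3, 7], [2, 4], [5, 6]], Q = [[1, 2, 5], [3, 6], [4, 7]].

So P = [[1, 3, 7], [2, 4], [5, 6]], Q = [[1, 2, 5], [3, 6], [4, 7]].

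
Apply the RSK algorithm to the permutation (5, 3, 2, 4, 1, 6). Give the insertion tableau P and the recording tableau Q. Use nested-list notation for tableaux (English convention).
Insert each entry of the permutation into P by Schensted row insertion, recording in Q the position of each new cell.

Insert 5: appended to row 1. P = [[5]], Q = [[1]].
Insert 3: 3 bumps 5 from row 1; 5 starts row 2. P = [[3], [5]], Q = [[1], [2]].
Insert 2: 2 bumps 3 from row 1; 3 bumps 5 from row 2; 5 starts row 3. P = [[2], [3], [5]], Q = [[1], [2], [3]].
Insert 4: appended to row 1. P = [[2, 4], [3], [5]], Q = [[1, 4], [2], [3]].
Insert 1: 1 bumps 2 from row 1; 2 bumps 3 from row 2; 3 bumps 5 from row 3; 5 starts row 4. P = [[1, 4], [2], [3], [5]], Q = [[1, 4], [2], [3], [5]].
Insert 6: appended to row 1. P = [[1, 4, 6], [2], [3], [5]], Q = [[1, 4, 6], [2], [3], [5]].

So P = [[1, 4, 6], [2], [3], [5]], Q = [[1, 4, 6], [2], [3], [5]].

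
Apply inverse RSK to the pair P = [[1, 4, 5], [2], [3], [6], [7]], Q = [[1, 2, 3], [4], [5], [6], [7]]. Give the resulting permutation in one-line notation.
Reverse RSK: for i = n, n-1, ..., 1, locate i in Q, remove the corresponding corner cell from P, and reverse-bump its entry up through P; the value ejected from row 1 is w(i).

So w = 3 4 7 6 5 2 1.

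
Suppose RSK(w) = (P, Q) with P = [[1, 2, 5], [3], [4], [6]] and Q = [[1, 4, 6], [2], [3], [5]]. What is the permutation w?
6 4 1 3 2 5

Reverse RSK: for i = n, n-1, ..., 1, locate i in Q, remove the corresponding corner cell from P, and reverse-bump its entry up through P; the value ejected from row 1 is w(i).

So w = 6 4 1 3 2 5.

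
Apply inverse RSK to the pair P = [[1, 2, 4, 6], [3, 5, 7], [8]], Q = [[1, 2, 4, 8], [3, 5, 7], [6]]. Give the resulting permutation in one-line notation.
3 5 1 8 7 2 4 6

Reverse the RSK construction: for i from n down to 1, find the cell of Q containing i, remove the entry at that cell from P, and reverse-bump it up through P; the value ejected from row 1 is w(i).

Step i=8: Q has 8 at row 1, column 4; remove that cell from P, ejecting 6. So w(8) = 6. P is now [[1, 2, 4], [3, 5, 7], [8]].
Step i=7: Q has 7 at row 2, column 3; remove 7 from row 2 of P and reverse-bump: 7 enters row 1 and ejects 4. So w(7) = 4. P is now [[1, 2, 7], [3, 5], [8]].
Step i=6: Q has 6 at row 3, column 1; remove 8 from row 3 of P and reverse-bump: 8 enters row 2 and ejects 5; 5 enters row 1 and ejects 2. So w(6) = 2. P is now [[1, 5, 7], [3, 8]].
Step i=5: Q has 5 at row 2, column 2; remove 8 from row 2 of P and reverse-bump: 8 enters row 1 and ejects 7. So w(5) = 7. P is now [[1, 5, 8], [3]].
Step i=4: Q has 4 at row 1, column 3; remove that cell from P, ejecting 8. So w(4) = 8. P is now [[1, 5], [3]].
Step i=3: Q has 3 at row 2, column 1; remove 3 from row 2 of P and reverse-bump: 3 enters row 1 and ejects 1. So w(3) = 1. P is now [[3, 5]].
Step i=2: Q has 2 at row 1, column 2; remove that cell from P, ejecting 5. So w(2) = 5. P is now [[3]].
Step i=1: Q has 1 at row 1, column 1; remove that cell from P, ejecting 3. So w(1) = 3. P is now [].

So w = 3 5 1 8 7 2 4 6.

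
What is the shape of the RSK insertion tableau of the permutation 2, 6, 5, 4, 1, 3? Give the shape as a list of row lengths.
[2, 2, 1, 1]

RSK row insertion gives P = [[1, 3], [2, 4], [5], [6]], which has shape [2, 2, 1, 1].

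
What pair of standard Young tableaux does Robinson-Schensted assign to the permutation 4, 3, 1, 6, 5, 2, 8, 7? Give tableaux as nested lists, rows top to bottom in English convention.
P = [[1, 2, 7], [3, 5, 8], [4, 6]], Q = [[1, 4, 7], [2, 5, 8], [3, 6]]

Insert each entry of the permutation into P by Schensted row insertion, recording in Q the position of each new cell.

Insert 4: appended to row 1. P = [[4]].
Insert 3: 3 bumps 4 from row 1; 4 starts row 2. P = [[3], [4]].
Insert 1: 1 bumps 3 from row 1; 3 bumps 4 from row 2; 4 starts row 3. P = [[1], [3], [4]].
Insert 6: appended to row 1. P = [[1, 6], [3], [4]].
Insert 5: 5 bumps 6 from row 1; 6 appends to row 2. P = [[1, 5], [3, 6], [4]].
Insert 2: 2 bumps 5 from row 1; 5 bumps 6 from row 2; 6 appends to row 3. P = [[1, 2], [3, 5], [4, 6]].
Insert 8: appended to row 1. P = [[1, 2, 8], [3, 5], [4, 6]].
Insert 7: 7 bumps 8 from row 1; 8 appends to row 2. P = [[1, 2, 7], [3, 5, 8], [4, 6]].

So P = [[1, 2, 7], [3, 5, 8], [4, 6]], Q = [[1, 4, 7], [2, 5, 8], [3, 6]].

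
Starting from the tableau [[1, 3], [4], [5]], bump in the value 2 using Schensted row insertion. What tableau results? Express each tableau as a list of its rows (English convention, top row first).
In row 1, 2 replaces 3 (the leftmost entry greater than 2); 3 is bumped to row 2. In row 2, 3 replaces 4 (the leftmost entry greater than 3); 4 is bumped to row 3. In row 3, 4 replaces 5 (the leftmost entry greater than 4); 5 is bumped to row 4. 5 starts a new row 4. The new tableau is [[1, 2], [3], [4], [5]].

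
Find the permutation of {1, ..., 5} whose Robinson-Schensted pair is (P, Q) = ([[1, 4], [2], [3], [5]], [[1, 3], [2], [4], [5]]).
Reverse the RSK construction: for i from n down to 1, find the cell of Q containing i, remove the entry at that cell from P, and reverse-bump it up through P; the value ejected from row 1 is w(i).

Step i=5: Q has 5 at row 4, column 1; remove 5 from row 4 of P and reverse-bump: 5 enters row 3 and ejects 3; 3 enters row 2 and ejects 2; 2 enters row 1 and ejects 1. So w(5) = 1. P is now [[2, 4], [3], [5]].
Step i=4: Q has 4 at row 3, column 1; remove 5 from row 3 of P and reverse-bump: 5 enters row 2 and ejects 3; 3 enters row 1 and ejects 2. So w(4) = 2. P is now [[3, 4], [5]].
Step i=3: Q has 3 at row 1, column 2; remove that cell from P, ejecting 4. So w(3) = 4. P is now [[3], [5]].
Step i=2: Q has 2 at row 2, column 1; remove 5 from row 2 of P and reverse-bump: 5 enters row 1 and ejects 3. So w(2) = 3. P is now [[5]].
Step i=1: Q has 1 at row 1, column 1; remove that cell from P, ejecting 5. So w(1) = 5. P is now [].

So w = 5 3 4 2 1.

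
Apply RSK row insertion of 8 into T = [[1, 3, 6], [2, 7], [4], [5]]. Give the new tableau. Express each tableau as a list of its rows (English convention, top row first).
[[1, 3, 6, 8], [2, 7], [4], [5]]

8 is larger than every entry of row 1, so it is appended to row 1. The new tableau is [[1, 3, 6, 8], [2, 7], [4], [5]].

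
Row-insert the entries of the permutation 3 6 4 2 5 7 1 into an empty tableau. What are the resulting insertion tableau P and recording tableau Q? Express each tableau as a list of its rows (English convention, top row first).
P = [[1, 4, 5, 7], [2], [3], [6]], Q = [[1, 2, 5, 6], [3], [4], [7]]

Insert each entry of the permutation into P by Schensted row insertion, recording in Q the position of each new cell.

Insert 3: appended to row 1. P = [[3]], Q = [[1]].
Insert 6: appended to row 1. P = [[3, 6]], Q = [[1, 2]].
Insert 4: 4 bumps 6 from row 1; 6 starts row 2. P = [[3, 4], [6]], Q = [[1, 2], [3]].
Insert 2: 2 bumps 3 from row 1; 3 bumps 6 from row 2; 6 starts row 3. P = [[2, 4], [3], [6]], Q = [[1, 2], [3], [4]].
Insert 5: appended to row 1. P = [[2, 4, 5], [3], [6]], Q = [[1, 2, 5], [3], [4]].
Insert 7: appended to row 1. P = [[2, 4, 5, 7], [3], [6]], Q = [[1, 2, 5, 6], [3], [4]].
Insert 1: 1 bumps 2 from row 1; 2 bumps 3 from row 2; 3 bumps 6 from row 3; 6 starts row 4. P = [[1, 4, 5, 7], [2], [3], [6]], Q = [[1, 2, 5, 6], [3], [4], [7]].

So P = [[1, 4, 5, 7], [2], [3], [6]], Q = [[1, 2, 5, 6], [3], [4], [7]].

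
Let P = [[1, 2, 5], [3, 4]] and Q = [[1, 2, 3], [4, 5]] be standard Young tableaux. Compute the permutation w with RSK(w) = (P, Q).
3 4 5 1 2

Reverse RSK: for i = n, n-1, ..., 1, locate i in Q, remove the corresponding corner cell from P, and reverse-bump its entry up through P; the value ejected from row 1 is w(i).

So w = 3 4 5 1 2.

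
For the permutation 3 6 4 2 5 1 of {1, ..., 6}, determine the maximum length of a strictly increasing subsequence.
3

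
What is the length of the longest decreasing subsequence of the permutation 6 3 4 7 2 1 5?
4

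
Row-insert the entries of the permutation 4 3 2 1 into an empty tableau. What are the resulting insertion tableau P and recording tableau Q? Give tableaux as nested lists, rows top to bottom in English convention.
Insert each entry of the permutation into P by Schensted row insertion, recording in Q the position of each new cell.

After inserting 4: P = [[4]].
After inserting 3: P = [[3], [4]].
After inserting 2: P = [[2], [3], [4]].
After inserting 1: P = [[1], [2], [3], [4]].

So P = [[1], [2], [3], [4]], Q = [[1], [2], [3], [4]].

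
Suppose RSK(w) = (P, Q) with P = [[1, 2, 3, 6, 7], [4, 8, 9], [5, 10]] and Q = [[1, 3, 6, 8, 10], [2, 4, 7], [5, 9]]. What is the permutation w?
Reverse the RSK construction: for i from n down to 1, find the cell of Q containing i, remove the entry at that cell from P, and reverse-bump it up through P; the value ejected from row 1 is w(i).

Step i=10: Q has 10 at row 1, column 5; remove that cell from P, ejecting 7. So w(10) = 7. P is now [[1, 2, 3, 6], [4, 8, 9], [5, 10]].
Step i=9: Q has 9 at row 3, column 2; remove 10 from row 3 of P and reverse-bump: 10 enters row 2 and ejects 9; 9 enters row 1 and ejects 6. So w(9) = 6. P is now [[1, 2, 3, 9], [4, 8, 10], [5]].
Step i=8: Q has 8 at row 1, column 4; remove that cell from P, ejecting 9. So w(8) = 9. P is now [[1, 2, 3], [4, 8, 10], [5]].
Step i=7: Q has 7 at row 2, column 3; remove 10 from row 2 of P and reverse-bump: 10 enters row 1 and ejects 3. So w(7) = 3. P is now [[1, 2, 10], [4, 8], [5]].
Step i=6: Q has 6 at row 1, column 3; remove that cell from P, ejecting 10. So w(6) = 10. P is now [[1, 2], [4, 8], [5]].
Step i=5: Q has 5 at row 3, column 1; remove 5 from row 3 of P and reverse-bump: 5 enters row 2 and ejects 4; 4 enters row 1 and ejects 2. So w(5) = 2. P is now [[1, 4], [5, 8]].
Step i=4: Q has 4 at row 2, column 2; remove 8 from row 2 of P and reverse-bump: 8 enters row 1 and ejects 4. So w(4) = 4. P is now [[1, 8], [5]].
Step i=3: Q has 3 at row 1, column 2; remove that cell from P, ejecting 8. So w(3) = 8. P is now [[1], [5]].
Step i=2: Q has 2 at row 2, column 1; remove 5 from row 2 of P and reverse-bump: 5 enters row 1 and ejects 1. So w(2) = 1. P is now [[5]].
Step i=1: Q has 1 at row 1, column 1; remove that cell from P, ejecting 5. So w(1) = 5. P is now [].

So w = 5 1 8 4 2 10 3 9 6 7.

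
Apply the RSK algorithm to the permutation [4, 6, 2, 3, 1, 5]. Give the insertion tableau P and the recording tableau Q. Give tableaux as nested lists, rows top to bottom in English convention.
P = [[1, 3, 5], [2, 6], [4]], Q = [[1, 2, 6], [3, 4], [5]]

Insert each entry of the permutation into P by Schensted row insertion, recording in Q the position of each new cell.

Insert 4: appended to row 1. P = [[4]].
Insert 6: appended to row 1. P = [[4, 6]].
Insert 2: 2 bumps 4 from row 1; 4 starts row 2. P = [[2, 6], [4]].
Insert 3: 3 bumps 6 from row 1; 6 appends to row 2. P = [[2, 3], [4, 6]].
Insert 1: 1 bumps 2 from row 1; 2 bumps 4 from row 2; 4 starts row 3. P = [[1, 3], [2, 6], [4]].
Insert 5: appended to row 1. P = [[1, 3, 5], [2, 6], [4]].

So P = [[1, 3, 5], [2, 6], [4]], Q = [[1, 2, 6], [3, 4], [5]].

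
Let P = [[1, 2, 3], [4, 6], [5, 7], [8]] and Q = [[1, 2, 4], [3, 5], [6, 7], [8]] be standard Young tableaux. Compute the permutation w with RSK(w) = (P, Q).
Reverse the RSK construction: for i from n down to 1, find the cell of Q containing i, remove the entry at that cell from P, and reverse-bump it up through P; the value ejected from row 1 is w(i).

Step i=8: Q has 8 at row 4, column 1; remove 8 from row 4 of P and reverse-bump: 8 enters row 3 and ejects 7; 7 enters row 2 and ejects 6; 6 enters row 1 and ejects 3. So w(8) = 3. P is now [[1, 2, 6], [4, 7], [5, 8]].
Step i=7: Q has 7 at row 3, column 2; remove 8 from row 3 of P and reverse-bump: 8 enters row 2 and ejects 7; 7 enters row 1 and ejects 6. So w(7) = 6. P is now [[1, 2, 7], [4, 8], [5]].
Step i=6: Q has 6 at row 3, column 1; remove 5 from row 3 of P and reverse-bump: 5 enters row 2 and ejects 4; 4 enters row 1 and ejects 2. So w(6) = 2. P is now [[1, 4, 7], [5, 8]].
Step i=5: Q has 5 at row 2, column 2; remove 8 from row 2 of P and reverse-bump: 8 enters row 1 and ejects 7. So w(5) = 7. P is now [[1, 4, 8], [5]].
Step i=4: Q has 4 at row 1, column 3; remove that cell from P, ejecting 8. So w(4) = 8. P is now [[1, 4], [5]].
Step i=3: Q has 3 at row 2, column 1; remove 5 from row 2 of P and reverse-bump: 5 enters row 1 and ejects 4. So w(3) = 4. P is now [[1, 5]].
Step i=2: Q has 2 at row 1, column 2; remove that cell from P, ejecting 5. So w(2) = 5. P is now [[1]].
Step i=1: Q has 1 at row 1, column 1; remove that cell from P, ejecting 1. So w(1) = 1. P is now [].

So w = 1 5 4 8 7 2 6 3.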